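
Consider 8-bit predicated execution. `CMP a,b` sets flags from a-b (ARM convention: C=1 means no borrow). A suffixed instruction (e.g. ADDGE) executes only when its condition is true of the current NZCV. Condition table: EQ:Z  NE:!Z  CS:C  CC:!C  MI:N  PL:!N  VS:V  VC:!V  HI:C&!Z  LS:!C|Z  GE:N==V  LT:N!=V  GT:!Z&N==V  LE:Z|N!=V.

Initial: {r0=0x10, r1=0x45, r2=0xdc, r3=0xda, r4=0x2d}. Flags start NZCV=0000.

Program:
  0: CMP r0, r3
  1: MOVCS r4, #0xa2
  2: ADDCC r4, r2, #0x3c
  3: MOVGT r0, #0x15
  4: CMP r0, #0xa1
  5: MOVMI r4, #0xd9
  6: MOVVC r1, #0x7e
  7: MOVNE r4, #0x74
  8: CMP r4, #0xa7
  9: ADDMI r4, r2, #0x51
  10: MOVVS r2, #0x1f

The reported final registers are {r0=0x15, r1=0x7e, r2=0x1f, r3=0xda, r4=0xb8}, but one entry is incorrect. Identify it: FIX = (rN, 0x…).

[0] flags=0000 → (cmp)
[1] flags=0000 CS?F → skip
[2] flags=0000 CC?T → r4=0x18
[3] flags=0000 GT?T → r0=0x15
[4] flags=0000 → (cmp)
[5] flags=0000 MI?F → skip
[6] flags=0000 VC?T → r1=0x7e
[7] flags=0000 NE?T → r4=0x74
[8] flags=1001 → (cmp)
[9] flags=1001 MI?T → r4=0x2d
[10] flags=1001 VS?T → r2=0x1f

FIX = (r4, 0x2d)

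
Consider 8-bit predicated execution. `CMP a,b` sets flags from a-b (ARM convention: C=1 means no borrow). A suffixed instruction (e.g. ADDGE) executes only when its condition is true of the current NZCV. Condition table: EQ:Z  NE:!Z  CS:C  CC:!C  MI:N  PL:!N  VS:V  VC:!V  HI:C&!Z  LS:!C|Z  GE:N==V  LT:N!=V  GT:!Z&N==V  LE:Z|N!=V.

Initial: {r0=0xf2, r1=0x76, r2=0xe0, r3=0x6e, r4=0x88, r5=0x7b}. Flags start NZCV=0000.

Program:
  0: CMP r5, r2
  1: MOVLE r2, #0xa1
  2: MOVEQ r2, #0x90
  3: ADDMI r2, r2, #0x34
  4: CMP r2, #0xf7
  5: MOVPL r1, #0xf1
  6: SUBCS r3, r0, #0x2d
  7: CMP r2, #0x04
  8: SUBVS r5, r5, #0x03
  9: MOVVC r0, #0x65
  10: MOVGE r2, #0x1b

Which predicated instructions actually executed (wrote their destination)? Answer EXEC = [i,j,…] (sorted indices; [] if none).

[0] flags=1001 → (cmp)
[1] flags=1001 LE?F → skip
[2] flags=1001 EQ?F → skip
[3] flags=1001 MI?T → r2=0x14
[4] flags=0000 → (cmp)
[5] flags=0000 PL?T → r1=0xf1
[6] flags=0000 CS?F → skip
[7] flags=0010 → (cmp)
[8] flags=0010 VS?F → skip
[9] flags=0010 VC?T → r0=0x65
[10] flags=0010 GE?T → r2=0x1b

EXEC = [3,5,9,10]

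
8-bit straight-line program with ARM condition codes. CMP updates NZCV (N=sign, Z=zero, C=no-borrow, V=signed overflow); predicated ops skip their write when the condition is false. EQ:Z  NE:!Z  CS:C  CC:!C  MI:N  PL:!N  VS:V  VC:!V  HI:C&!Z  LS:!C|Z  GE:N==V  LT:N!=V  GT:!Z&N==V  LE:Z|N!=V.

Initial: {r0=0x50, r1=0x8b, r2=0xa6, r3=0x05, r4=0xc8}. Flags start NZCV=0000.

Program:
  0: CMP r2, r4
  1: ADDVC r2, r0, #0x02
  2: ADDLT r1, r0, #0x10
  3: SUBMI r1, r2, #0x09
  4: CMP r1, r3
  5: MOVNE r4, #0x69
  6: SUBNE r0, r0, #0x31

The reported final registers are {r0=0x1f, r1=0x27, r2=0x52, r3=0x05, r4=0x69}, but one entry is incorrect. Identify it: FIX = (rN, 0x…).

0: ✓ CMP  NZCV=1000
1: ✓ ADDVC  r2←0x52
2: ✓ ADDLT  r1←0x60
3: ✓ SUBMI  r1←0x49
4: ✓ CMP  NZCV=0010
5: ✓ MOVNE  r4←0x69
6: ✓ SUBNE  r0←0x1f

FIX = (r1, 0x49)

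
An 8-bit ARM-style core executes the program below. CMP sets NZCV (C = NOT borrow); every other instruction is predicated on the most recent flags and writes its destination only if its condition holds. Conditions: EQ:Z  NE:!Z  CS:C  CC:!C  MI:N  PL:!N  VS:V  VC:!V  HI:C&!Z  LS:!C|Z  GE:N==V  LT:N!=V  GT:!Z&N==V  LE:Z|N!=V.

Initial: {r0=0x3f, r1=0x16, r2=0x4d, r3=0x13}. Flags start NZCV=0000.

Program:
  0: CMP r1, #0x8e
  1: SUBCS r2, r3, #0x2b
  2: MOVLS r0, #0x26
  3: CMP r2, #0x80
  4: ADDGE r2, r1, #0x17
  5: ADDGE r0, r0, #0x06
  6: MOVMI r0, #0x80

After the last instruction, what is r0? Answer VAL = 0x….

VAL = 0x80

0: ✓ CMP  NZCV=1001
1: · SUBCS
2: ✓ MOVLS  r0←0x26
3: ✓ CMP  NZCV=1001
4: ✓ ADDGE  r2←0x2d
5: ✓ ADDGE  r0←0x2c
6: ✓ MOVMI  r0←0x80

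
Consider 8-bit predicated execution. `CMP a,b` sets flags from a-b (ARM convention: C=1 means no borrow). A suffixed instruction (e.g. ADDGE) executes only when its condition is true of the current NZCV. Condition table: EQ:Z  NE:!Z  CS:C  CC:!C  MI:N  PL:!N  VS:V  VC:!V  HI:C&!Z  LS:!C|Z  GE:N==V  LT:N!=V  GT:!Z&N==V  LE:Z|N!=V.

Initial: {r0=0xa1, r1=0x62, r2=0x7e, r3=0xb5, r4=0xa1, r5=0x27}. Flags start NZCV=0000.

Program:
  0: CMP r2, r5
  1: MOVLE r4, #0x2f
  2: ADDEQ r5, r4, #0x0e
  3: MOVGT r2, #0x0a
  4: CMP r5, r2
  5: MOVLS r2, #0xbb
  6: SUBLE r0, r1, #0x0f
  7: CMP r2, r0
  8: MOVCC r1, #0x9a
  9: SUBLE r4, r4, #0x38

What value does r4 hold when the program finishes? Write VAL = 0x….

0: ✓ CMP  NZCV=0010
1: · MOVLE
2: · ADDEQ
3: ✓ MOVGT  r2←0x0a
4: ✓ CMP  NZCV=0010
5: · MOVLS
6: · SUBLE
7: ✓ CMP  NZCV=0000
8: ✓ MOVCC  r1←0x9a
9: · SUBLE

VAL = 0xa1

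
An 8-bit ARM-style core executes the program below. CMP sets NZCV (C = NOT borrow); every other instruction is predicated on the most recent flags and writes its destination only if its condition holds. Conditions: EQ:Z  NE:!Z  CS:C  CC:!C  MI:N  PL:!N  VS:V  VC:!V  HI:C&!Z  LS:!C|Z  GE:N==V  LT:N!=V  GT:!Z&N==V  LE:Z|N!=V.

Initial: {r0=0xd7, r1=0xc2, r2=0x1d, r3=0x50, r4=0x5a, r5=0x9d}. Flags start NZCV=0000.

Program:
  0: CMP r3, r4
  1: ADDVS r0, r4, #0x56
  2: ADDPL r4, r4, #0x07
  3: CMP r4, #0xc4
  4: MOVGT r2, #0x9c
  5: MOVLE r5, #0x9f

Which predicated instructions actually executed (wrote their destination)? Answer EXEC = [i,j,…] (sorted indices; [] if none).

EXEC = [4]

0: ✓ CMP  NZCV=1000
1: · ADDVS
2: · ADDPL
3: ✓ CMP  NZCV=1001
4: ✓ MOVGT  r2←0x9c
5: · MOVLE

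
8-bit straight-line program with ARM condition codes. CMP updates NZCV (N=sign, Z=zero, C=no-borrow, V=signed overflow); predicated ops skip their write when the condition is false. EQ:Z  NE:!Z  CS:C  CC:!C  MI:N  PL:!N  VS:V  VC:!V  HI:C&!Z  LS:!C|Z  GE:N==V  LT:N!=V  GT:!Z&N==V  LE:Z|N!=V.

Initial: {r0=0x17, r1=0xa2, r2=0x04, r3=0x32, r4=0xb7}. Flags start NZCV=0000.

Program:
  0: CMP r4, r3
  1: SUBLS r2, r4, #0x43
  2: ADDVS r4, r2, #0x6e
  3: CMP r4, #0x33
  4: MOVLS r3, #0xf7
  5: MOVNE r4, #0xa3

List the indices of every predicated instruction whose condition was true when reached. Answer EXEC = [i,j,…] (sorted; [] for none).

EXEC = [5]

[0] flags=1010 → (cmp)
[1] flags=1010 LS?F → skip
[2] flags=1010 VS?F → skip
[3] flags=1010 → (cmp)
[4] flags=1010 LS?F → skip
[5] flags=1010 NE?T → r4=0xa3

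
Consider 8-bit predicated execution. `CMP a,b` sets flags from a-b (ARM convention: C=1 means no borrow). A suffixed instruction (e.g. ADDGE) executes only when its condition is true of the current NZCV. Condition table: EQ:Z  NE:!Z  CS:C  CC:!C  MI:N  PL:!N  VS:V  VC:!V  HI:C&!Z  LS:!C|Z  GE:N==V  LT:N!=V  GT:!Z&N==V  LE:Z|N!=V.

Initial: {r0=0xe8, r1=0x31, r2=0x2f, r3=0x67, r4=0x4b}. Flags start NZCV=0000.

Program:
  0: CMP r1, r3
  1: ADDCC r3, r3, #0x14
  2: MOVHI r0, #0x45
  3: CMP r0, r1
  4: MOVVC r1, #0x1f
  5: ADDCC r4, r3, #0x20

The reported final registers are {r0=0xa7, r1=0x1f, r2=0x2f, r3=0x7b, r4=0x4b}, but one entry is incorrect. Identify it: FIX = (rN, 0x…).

[0] flags=1000 → (cmp)
[1] flags=1000 CC?T → r3=0x7b
[2] flags=1000 HI?F → skip
[3] flags=1010 → (cmp)
[4] flags=1010 VC?T → r1=0x1f
[5] flags=1010 CC?F → skip

FIX = (r0, 0xe8)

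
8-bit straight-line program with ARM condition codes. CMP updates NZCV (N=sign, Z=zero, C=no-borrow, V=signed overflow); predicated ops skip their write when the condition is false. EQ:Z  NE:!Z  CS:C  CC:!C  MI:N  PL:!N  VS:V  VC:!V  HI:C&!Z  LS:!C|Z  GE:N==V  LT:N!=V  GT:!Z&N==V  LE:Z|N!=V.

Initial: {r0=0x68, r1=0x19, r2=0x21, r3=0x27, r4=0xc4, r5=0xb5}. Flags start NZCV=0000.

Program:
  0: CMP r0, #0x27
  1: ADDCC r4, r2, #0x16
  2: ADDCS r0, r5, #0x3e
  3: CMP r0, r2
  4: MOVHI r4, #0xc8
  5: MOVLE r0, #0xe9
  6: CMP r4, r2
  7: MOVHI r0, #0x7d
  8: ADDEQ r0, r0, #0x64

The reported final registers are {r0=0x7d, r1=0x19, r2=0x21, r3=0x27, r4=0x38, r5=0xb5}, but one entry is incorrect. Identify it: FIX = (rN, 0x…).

0: ✓ CMP  NZCV=0010
1: · ADDCC
2: ✓ ADDCS  r0←0xf3
3: ✓ CMP  NZCV=1010
4: ✓ MOVHI  r4←0xc8
5: ✓ MOVLE  r0←0xe9
6: ✓ CMP  NZCV=1010
7: ✓ MOVHI  r0←0x7d
8: · ADDEQ

FIX = (r4, 0xc8)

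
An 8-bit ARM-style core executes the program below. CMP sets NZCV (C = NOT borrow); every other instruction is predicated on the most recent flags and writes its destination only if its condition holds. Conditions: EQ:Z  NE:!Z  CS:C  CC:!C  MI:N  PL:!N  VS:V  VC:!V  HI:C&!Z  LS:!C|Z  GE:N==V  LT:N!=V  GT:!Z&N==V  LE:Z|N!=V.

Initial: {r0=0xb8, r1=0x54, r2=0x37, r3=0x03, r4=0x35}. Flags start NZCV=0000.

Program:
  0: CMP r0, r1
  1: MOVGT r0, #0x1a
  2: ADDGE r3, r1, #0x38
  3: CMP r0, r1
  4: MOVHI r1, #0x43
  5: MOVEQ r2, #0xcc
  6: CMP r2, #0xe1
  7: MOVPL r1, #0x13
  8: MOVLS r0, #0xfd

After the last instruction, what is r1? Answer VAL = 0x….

VAL = 0x13

0: ✓ CMP  NZCV=0011
1: · MOVGT
2: · ADDGE
3: ✓ CMP  NZCV=0011
4: ✓ MOVHI  r1←0x43
5: · MOVEQ
6: ✓ CMP  NZCV=0000
7: ✓ MOVPL  r1←0x13
8: ✓ MOVLS  r0←0xfd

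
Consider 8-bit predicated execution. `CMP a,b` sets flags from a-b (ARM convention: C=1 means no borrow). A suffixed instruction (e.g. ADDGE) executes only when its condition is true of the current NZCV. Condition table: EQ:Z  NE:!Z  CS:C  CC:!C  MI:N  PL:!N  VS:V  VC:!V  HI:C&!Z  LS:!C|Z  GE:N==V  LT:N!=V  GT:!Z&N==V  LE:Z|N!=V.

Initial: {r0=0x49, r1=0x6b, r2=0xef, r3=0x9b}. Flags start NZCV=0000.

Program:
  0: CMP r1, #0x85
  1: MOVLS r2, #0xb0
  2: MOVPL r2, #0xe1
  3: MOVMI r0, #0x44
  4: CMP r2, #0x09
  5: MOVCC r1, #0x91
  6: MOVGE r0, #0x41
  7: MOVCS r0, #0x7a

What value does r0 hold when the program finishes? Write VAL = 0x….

VAL = 0x7a

[0] flags=1001 → (cmp)
[1] flags=1001 LS?T → r2=0xb0
[2] flags=1001 PL?F → skip
[3] flags=1001 MI?T → r0=0x44
[4] flags=1010 → (cmp)
[5] flags=1010 CC?F → skip
[6] flags=1010 GE?F → skip
[7] flags=1010 CS?T → r0=0x7a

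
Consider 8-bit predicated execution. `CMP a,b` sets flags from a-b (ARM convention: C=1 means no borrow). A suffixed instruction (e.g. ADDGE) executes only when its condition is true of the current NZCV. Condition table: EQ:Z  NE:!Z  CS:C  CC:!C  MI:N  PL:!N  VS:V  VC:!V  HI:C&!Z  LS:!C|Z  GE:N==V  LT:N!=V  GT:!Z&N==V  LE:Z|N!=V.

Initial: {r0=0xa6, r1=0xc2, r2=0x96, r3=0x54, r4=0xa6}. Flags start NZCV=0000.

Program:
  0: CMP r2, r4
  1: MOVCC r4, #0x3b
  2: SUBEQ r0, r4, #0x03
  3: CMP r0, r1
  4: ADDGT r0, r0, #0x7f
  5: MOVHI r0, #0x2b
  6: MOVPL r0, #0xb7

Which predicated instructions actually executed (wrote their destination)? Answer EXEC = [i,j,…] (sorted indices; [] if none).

[0] flags=1000 → (cmp)
[1] flags=1000 CC?T → r4=0x3b
[2] flags=1000 EQ?F → skip
[3] flags=1000 → (cmp)
[4] flags=1000 GT?F → skip
[5] flags=1000 HI?F → skip
[6] flags=1000 PL?F → skip

EXEC = [1]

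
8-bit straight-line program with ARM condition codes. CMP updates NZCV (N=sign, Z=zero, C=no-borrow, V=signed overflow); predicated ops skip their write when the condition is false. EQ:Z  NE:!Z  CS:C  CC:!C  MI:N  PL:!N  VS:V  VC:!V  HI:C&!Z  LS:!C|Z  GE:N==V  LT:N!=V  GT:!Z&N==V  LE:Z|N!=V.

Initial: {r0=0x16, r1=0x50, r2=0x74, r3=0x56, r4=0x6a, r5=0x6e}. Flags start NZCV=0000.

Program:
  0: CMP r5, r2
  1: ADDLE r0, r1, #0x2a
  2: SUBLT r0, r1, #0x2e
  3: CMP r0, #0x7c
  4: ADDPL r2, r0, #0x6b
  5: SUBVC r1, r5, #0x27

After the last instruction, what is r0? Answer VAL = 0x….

0: ✓ CMP  NZCV=1000
1: ✓ ADDLE  r0←0x7a
2: ✓ SUBLT  r0←0x22
3: ✓ CMP  NZCV=1000
4: · ADDPL
5: ✓ SUBVC  r1←0x47

VAL = 0x22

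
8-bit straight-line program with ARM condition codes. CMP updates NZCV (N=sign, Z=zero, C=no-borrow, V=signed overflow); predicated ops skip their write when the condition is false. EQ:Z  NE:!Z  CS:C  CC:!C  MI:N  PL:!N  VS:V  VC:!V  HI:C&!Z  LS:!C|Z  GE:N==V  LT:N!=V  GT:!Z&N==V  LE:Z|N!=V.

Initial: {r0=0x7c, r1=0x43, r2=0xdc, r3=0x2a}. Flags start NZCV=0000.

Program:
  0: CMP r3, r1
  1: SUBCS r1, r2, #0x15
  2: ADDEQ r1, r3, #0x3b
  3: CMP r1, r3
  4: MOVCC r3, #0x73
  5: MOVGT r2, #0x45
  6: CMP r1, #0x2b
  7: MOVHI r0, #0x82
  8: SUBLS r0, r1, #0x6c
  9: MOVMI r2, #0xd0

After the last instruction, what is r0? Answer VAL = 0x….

VAL = 0x82

[0] flags=1000 → (cmp)
[1] flags=1000 CS?F → skip
[2] flags=1000 EQ?F → skip
[3] flags=0010 → (cmp)
[4] flags=0010 CC?F → skip
[5] flags=0010 GT?T → r2=0x45
[6] flags=0010 → (cmp)
[7] flags=0010 HI?T → r0=0x82
[8] flags=0010 LS?F → skip
[9] flags=0010 MI?F → skip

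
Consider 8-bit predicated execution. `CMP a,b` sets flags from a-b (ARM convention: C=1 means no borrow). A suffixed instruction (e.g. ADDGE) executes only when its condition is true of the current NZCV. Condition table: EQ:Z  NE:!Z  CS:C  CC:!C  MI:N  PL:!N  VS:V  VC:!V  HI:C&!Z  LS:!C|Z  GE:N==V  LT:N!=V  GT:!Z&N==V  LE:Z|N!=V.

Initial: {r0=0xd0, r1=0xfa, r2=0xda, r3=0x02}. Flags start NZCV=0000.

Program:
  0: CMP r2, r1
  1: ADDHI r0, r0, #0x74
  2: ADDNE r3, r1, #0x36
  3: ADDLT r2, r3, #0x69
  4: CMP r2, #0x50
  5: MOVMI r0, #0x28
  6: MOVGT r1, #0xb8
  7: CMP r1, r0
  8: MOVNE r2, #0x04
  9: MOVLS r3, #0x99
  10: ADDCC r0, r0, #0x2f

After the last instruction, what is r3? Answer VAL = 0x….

VAL = 0x30

[0] flags=1000 → (cmp)
[1] flags=1000 HI?F → skip
[2] flags=1000 NE?T → r3=0x30
[3] flags=1000 LT?T → r2=0x99
[4] flags=0011 → (cmp)
[5] flags=0011 MI?F → skip
[6] flags=0011 GT?F → skip
[7] flags=0010 → (cmp)
[8] flags=0010 NE?T → r2=0x04
[9] flags=0010 LS?F → skip
[10] flags=0010 CC?F → skip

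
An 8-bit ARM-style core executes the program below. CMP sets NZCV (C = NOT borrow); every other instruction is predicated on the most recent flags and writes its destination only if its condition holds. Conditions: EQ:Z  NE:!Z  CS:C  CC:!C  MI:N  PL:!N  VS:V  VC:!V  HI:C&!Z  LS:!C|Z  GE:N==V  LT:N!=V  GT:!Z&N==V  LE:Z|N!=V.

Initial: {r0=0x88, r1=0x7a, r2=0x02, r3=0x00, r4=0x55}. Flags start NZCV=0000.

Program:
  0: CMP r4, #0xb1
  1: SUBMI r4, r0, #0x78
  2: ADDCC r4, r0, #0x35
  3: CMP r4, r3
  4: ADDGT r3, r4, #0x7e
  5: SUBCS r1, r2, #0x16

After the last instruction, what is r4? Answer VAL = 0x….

[0] flags=1001 → (cmp)
[1] flags=1001 MI?T → r4=0x10
[2] flags=1001 CC?T → r4=0xbd
[3] flags=1010 → (cmp)
[4] flags=1010 GT?F → skip
[5] flags=1010 CS?T → r1=0xec

VAL = 0xbd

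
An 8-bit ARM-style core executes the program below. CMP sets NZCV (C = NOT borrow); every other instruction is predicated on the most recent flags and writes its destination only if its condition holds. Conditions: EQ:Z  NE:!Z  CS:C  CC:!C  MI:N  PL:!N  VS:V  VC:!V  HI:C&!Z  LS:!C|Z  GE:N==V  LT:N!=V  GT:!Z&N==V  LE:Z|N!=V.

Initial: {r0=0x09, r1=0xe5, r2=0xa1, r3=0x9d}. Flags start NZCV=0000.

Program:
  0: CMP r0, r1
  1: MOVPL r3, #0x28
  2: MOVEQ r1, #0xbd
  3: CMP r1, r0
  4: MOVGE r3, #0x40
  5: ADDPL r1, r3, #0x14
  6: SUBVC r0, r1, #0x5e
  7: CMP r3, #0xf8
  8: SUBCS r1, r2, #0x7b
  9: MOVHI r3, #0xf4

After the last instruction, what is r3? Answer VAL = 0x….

VAL = 0x28

0: ✓ CMP  NZCV=0000
1: ✓ MOVPL  r3←0x28
2: · MOVEQ
3: ✓ CMP  NZCV=1010
4: · MOVGE
5: · ADDPL
6: ✓ SUBVC  r0←0x87
7: ✓ CMP  NZCV=0000
8: · SUBCS
9: · MOVHI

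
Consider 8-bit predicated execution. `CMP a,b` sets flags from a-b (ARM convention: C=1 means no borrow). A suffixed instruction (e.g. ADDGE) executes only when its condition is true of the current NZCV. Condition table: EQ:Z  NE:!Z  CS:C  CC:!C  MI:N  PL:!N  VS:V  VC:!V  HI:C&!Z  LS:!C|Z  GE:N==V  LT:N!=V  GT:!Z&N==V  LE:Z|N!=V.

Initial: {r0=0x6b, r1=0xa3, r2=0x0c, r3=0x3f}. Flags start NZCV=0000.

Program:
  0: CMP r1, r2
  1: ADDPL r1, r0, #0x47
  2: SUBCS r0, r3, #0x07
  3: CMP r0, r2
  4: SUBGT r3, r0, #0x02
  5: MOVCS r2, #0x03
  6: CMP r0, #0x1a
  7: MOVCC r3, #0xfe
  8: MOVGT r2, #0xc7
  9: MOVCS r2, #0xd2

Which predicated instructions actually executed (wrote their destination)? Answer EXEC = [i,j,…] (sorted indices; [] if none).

[0] flags=1010 → (cmp)
[1] flags=1010 PL?F → skip
[2] flags=1010 CS?T → r0=0x38
[3] flags=0010 → (cmp)
[4] flags=0010 GT?T → r3=0x36
[5] flags=0010 CS?T → r2=0x03
[6] flags=0010 → (cmp)
[7] flags=0010 CC?F → skip
[8] flags=0010 GT?T → r2=0xc7
[9] flags=0010 CS?T → r2=0xd2

EXEC = [2,4,5,8,9]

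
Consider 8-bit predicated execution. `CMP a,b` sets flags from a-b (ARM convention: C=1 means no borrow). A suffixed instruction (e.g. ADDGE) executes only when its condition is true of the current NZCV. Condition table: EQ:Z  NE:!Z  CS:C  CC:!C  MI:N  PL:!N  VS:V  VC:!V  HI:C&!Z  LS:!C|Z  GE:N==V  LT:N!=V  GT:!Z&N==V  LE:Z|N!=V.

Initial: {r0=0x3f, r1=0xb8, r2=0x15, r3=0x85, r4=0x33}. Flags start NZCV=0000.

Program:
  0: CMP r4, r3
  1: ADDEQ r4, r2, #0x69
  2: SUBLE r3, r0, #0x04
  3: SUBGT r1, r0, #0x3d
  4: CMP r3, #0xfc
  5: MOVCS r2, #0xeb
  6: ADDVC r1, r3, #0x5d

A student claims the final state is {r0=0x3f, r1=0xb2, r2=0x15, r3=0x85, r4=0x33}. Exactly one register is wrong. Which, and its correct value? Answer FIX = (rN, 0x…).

[0] flags=1001 → (cmp)
[1] flags=1001 EQ?F → skip
[2] flags=1001 LE?F → skip
[3] flags=1001 GT?T → r1=0x02
[4] flags=1000 → (cmp)
[5] flags=1000 CS?F → skip
[6] flags=1000 VC?T → r1=0xe2

FIX = (r1, 0xe2)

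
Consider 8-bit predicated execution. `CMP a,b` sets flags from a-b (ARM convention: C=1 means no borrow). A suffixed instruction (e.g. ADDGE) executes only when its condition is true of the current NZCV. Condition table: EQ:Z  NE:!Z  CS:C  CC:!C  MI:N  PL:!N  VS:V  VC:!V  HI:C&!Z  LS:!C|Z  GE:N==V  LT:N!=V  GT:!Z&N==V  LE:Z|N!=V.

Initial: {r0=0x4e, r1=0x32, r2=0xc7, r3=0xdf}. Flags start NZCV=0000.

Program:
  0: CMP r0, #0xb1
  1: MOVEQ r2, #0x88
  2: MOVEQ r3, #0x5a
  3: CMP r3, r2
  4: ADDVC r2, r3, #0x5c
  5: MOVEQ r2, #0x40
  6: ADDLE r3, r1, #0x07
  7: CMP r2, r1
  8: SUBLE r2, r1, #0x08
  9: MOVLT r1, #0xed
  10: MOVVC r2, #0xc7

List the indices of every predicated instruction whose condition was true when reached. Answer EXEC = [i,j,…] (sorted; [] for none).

0: ✓ CMP  NZCV=1001
1: · MOVEQ
2: · MOVEQ
3: ✓ CMP  NZCV=0010
4: ✓ ADDVC  r2←0x3b
5: · MOVEQ
6: · ADDLE
7: ✓ CMP  NZCV=0010
8: · SUBLE
9: · MOVLT
10: ✓ MOVVC  r2←0xc7

EXEC = [4,10]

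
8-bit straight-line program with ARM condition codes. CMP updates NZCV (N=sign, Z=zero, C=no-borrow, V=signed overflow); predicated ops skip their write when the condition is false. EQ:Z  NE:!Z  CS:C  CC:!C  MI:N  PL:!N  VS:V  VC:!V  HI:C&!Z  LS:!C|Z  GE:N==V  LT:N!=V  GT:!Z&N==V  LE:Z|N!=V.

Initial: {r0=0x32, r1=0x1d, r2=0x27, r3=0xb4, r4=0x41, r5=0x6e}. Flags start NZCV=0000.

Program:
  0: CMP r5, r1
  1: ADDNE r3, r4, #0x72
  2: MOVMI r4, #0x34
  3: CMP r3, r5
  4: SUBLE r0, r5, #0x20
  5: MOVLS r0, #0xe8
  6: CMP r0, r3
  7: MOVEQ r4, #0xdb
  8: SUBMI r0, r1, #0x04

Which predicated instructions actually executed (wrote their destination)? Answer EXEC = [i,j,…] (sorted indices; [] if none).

0: ✓ CMP  NZCV=0010
1: ✓ ADDNE  r3←0xb3
2: · MOVMI
3: ✓ CMP  NZCV=0011
4: ✓ SUBLE  r0←0x4e
5: · MOVLS
6: ✓ CMP  NZCV=1001
7: · MOVEQ
8: ✓ SUBMI  r0←0x19

EXEC = [1,4,8]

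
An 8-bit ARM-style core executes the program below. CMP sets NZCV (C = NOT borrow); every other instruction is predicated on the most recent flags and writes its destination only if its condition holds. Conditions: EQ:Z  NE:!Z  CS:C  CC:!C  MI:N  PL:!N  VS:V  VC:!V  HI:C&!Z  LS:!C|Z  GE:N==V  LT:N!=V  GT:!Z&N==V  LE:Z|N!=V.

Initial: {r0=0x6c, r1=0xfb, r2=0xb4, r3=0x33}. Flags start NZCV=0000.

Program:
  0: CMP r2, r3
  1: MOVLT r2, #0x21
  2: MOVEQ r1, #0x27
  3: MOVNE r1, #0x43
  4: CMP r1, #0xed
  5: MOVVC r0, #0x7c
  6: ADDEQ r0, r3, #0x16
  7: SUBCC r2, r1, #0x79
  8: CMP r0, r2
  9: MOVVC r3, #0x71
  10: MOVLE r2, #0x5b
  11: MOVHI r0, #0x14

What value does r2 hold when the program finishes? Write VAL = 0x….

VAL = 0xca

[0] flags=1010 → (cmp)
[1] flags=1010 LT?T → r2=0x21
[2] flags=1010 EQ?F → skip
[3] flags=1010 NE?T → r1=0x43
[4] flags=0000 → (cmp)
[5] flags=0000 VC?T → r0=0x7c
[6] flags=0000 EQ?F → skip
[7] flags=0000 CC?T → r2=0xca
[8] flags=1001 → (cmp)
[9] flags=1001 VC?F → skip
[10] flags=1001 LE?F → skip
[11] flags=1001 HI?F → skip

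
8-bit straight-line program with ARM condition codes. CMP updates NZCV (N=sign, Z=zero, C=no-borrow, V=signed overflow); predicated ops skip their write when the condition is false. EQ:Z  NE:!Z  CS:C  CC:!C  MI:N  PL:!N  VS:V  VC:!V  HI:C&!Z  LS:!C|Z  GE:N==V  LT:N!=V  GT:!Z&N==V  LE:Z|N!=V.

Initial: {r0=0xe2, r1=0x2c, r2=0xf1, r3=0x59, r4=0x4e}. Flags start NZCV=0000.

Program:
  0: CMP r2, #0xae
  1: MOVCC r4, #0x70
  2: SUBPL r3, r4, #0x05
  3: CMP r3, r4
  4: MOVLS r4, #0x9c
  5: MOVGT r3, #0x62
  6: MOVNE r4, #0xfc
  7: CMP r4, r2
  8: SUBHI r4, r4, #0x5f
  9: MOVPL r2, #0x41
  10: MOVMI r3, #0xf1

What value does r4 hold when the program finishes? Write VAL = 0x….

VAL = 0x9d

0: ✓ CMP  NZCV=0010
1: · MOVCC
2: ✓ SUBPL  r3←0x49
3: ✓ CMP  NZCV=1000
4: ✓ MOVLS  r4←0x9c
5: · MOVGT
6: ✓ MOVNE  r4←0xfc
7: ✓ CMP  NZCV=0010
8: ✓ SUBHI  r4←0x9d
9: ✓ MOVPL  r2←0x41
10: · MOVMI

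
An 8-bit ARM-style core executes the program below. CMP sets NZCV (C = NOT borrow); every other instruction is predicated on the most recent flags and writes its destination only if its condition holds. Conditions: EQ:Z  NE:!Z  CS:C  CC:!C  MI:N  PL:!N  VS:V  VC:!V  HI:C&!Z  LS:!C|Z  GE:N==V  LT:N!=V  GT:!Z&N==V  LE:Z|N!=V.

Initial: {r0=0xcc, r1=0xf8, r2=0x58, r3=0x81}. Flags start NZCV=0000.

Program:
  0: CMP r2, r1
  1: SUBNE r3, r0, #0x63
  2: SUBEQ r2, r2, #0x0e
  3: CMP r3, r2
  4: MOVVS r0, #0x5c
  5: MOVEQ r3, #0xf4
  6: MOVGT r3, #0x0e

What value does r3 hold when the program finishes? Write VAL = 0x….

VAL = 0x0e

0: ✓ CMP  NZCV=0000
1: ✓ SUBNE  r3←0x69
2: · SUBEQ
3: ✓ CMP  NZCV=0010
4: · MOVVS
5: · MOVEQ
6: ✓ MOVGT  r3←0x0e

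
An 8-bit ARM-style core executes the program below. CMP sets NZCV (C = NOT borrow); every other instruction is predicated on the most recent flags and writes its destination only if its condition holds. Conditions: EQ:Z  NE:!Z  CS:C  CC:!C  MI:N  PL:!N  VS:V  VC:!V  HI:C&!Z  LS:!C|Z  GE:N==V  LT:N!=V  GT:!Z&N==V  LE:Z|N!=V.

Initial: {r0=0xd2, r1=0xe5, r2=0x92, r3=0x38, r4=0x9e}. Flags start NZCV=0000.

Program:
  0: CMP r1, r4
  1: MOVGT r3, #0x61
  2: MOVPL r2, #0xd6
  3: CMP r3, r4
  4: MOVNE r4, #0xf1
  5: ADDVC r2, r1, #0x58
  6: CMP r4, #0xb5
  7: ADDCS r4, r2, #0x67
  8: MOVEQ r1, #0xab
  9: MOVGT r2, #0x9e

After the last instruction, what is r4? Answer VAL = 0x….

[0] flags=0010 → (cmp)
[1] flags=0010 GT?T → r3=0x61
[2] flags=0010 PL?T → r2=0xd6
[3] flags=1001 → (cmp)
[4] flags=1001 NE?T → r4=0xf1
[5] flags=1001 VC?F → skip
[6] flags=0010 → (cmp)
[7] flags=0010 CS?T → r4=0x3d
[8] flags=0010 EQ?F → skip
[9] flags=0010 GT?T → r2=0x9e

VAL = 0x3d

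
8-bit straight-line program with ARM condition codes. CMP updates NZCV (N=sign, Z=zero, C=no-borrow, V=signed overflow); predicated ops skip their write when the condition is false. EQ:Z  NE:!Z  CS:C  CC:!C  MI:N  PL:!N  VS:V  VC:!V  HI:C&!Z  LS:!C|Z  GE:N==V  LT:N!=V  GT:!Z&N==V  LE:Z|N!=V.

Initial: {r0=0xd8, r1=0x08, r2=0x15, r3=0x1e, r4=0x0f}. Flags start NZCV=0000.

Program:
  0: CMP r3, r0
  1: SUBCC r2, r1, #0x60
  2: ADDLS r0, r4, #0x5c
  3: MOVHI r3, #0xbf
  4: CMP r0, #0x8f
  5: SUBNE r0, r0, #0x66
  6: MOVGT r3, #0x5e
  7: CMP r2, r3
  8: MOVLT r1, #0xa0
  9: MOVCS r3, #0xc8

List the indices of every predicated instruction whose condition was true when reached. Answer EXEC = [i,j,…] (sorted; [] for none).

EXEC = [1,2,5,6,8,9]

[0] flags=0000 → (cmp)
[1] flags=0000 CC?T → r2=0xa8
[2] flags=0000 LS?T → r0=0x6b
[3] flags=0000 HI?F → skip
[4] flags=1001 → (cmp)
[5] flags=1001 NE?T → r0=0x05
[6] flags=1001 GT?T → r3=0x5e
[7] flags=0011 → (cmp)
[8] flags=0011 LT?T → r1=0xa0
[9] flags=0011 CS?T → r3=0xc8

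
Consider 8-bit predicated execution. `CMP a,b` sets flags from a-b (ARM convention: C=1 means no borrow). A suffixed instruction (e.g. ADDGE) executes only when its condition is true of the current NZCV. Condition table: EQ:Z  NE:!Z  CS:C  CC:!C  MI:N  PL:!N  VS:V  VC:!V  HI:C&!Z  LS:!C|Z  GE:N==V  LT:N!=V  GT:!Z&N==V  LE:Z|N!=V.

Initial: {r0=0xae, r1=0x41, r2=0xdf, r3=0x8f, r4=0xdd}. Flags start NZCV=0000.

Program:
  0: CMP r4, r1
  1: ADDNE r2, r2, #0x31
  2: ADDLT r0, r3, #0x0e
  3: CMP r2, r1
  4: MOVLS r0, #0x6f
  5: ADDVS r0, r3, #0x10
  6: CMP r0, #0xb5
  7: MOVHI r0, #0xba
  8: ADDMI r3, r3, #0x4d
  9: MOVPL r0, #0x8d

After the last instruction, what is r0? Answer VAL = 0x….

VAL = 0x6f

[0] flags=1010 → (cmp)
[1] flags=1010 NE?T → r2=0x10
[2] flags=1010 LT?T → r0=0x9d
[3] flags=1000 → (cmp)
[4] flags=1000 LS?T → r0=0x6f
[5] flags=1000 VS?F → skip
[6] flags=1001 → (cmp)
[7] flags=1001 HI?F → skip
[8] flags=1001 MI?T → r3=0xdc
[9] flags=1001 PL?F → skip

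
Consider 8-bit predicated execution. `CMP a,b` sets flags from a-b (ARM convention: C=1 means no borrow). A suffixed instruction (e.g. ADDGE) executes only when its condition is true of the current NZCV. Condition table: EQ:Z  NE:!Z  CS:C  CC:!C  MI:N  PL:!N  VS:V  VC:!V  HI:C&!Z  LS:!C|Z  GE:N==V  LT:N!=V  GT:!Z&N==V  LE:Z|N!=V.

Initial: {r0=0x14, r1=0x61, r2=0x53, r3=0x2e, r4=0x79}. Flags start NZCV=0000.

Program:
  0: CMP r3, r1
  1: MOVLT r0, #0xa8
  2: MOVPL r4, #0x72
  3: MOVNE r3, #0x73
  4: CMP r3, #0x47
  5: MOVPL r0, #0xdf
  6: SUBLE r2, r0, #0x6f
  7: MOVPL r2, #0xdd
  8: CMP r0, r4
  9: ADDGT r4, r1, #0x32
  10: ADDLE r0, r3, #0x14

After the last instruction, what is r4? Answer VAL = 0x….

[0] flags=1000 → (cmp)
[1] flags=1000 LT?T → r0=0xa8
[2] flags=1000 PL?F → skip
[3] flags=1000 NE?T → r3=0x73
[4] flags=0010 → (cmp)
[5] flags=0010 PL?T → r0=0xdf
[6] flags=0010 LE?F → skip
[7] flags=0010 PL?T → r2=0xdd
[8] flags=0011 → (cmp)
[9] flags=0011 GT?F → skip
[10] flags=0011 LE?T → r0=0x87

VAL = 0x79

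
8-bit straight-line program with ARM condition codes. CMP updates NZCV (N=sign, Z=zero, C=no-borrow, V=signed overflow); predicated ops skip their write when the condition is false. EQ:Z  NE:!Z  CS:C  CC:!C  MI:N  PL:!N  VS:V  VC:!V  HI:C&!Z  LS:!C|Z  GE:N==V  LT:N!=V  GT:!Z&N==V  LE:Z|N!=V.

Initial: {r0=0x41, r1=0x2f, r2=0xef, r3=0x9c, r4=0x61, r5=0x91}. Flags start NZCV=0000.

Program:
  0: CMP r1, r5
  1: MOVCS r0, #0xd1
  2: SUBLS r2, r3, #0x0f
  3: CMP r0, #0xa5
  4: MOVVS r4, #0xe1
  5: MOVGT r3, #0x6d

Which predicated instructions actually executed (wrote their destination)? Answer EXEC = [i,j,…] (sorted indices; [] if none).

0: ✓ CMP  NZCV=1001
1: · MOVCS
2: ✓ SUBLS  r2←0x8d
3: ✓ CMP  NZCV=1001
4: ✓ MOVVS  r4←0xe1
5: ✓ MOVGT  r3←0x6d

EXEC = [2,4,5]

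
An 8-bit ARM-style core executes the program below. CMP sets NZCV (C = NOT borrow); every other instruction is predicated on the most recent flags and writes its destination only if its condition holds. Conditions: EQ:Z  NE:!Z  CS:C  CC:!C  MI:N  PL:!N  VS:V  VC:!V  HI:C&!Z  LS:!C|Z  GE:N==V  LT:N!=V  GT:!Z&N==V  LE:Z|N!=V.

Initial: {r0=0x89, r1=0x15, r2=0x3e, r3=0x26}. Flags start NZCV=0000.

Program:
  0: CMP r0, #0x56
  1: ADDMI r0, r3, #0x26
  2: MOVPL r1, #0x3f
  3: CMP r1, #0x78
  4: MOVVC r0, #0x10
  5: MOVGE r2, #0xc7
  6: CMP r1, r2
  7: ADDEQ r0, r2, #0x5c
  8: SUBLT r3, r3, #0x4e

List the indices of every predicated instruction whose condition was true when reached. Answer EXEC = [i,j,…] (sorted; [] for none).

EXEC = [2,4]

[0] flags=0011 → (cmp)
[1] flags=0011 MI?F → skip
[2] flags=0011 PL?T → r1=0x3f
[3] flags=1000 → (cmp)
[4] flags=1000 VC?T → r0=0x10
[5] flags=1000 GE?F → skip
[6] flags=0010 → (cmp)
[7] flags=0010 EQ?F → skip
[8] flags=0010 LT?F → skip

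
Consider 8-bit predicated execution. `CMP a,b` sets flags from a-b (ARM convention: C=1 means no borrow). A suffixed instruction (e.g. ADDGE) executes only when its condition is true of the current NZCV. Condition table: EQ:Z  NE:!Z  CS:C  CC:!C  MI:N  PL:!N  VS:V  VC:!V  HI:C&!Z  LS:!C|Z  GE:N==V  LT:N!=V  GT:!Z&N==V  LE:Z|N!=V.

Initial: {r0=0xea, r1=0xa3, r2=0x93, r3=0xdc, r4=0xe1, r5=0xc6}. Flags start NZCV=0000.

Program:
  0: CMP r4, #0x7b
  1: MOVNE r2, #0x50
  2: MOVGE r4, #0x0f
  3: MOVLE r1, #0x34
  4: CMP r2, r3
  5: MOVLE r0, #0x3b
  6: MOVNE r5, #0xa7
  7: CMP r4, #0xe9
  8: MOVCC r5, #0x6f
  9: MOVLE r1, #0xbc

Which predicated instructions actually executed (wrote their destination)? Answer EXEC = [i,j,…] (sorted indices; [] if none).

EXEC = [1,3,6,8,9]

0: ✓ CMP  NZCV=0011
1: ✓ MOVNE  r2←0x50
2: · MOVGE
3: ✓ MOVLE  r1←0x34
4: ✓ CMP  NZCV=0000
5: · MOVLE
6: ✓ MOVNE  r5←0xa7
7: ✓ CMP  NZCV=1000
8: ✓ MOVCC  r5←0x6f
9: ✓ MOVLE  r1←0xbc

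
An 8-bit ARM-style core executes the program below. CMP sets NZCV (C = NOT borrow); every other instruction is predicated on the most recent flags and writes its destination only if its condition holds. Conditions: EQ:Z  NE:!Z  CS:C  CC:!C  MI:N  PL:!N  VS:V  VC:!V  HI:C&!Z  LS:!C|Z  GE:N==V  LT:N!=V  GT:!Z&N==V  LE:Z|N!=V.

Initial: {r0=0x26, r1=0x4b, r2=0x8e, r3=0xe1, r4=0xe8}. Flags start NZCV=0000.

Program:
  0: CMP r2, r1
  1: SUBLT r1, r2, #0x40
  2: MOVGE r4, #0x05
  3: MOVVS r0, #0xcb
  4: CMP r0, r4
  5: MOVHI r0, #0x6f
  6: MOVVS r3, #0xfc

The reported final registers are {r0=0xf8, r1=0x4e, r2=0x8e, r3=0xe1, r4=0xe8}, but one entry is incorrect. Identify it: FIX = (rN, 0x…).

0: ✓ CMP  NZCV=0011
1: ✓ SUBLT  r1←0x4e
2: · MOVGE
3: ✓ MOVVS  r0←0xcb
4: ✓ CMP  NZCV=1000
5: · MOVHI
6: · MOVVS

FIX = (r0, 0xcb)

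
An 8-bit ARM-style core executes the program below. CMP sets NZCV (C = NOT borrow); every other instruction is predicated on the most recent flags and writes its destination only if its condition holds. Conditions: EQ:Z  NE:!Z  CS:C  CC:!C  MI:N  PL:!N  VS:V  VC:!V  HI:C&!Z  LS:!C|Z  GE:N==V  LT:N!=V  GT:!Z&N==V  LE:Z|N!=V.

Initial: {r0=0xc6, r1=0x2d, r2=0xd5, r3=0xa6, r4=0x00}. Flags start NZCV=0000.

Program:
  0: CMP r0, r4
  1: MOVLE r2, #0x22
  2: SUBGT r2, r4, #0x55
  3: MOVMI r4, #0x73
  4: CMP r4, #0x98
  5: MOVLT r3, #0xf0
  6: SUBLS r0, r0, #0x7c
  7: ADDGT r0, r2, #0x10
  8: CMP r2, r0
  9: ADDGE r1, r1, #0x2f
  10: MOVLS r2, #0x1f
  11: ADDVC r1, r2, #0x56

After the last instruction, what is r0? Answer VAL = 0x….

VAL = 0x32

0: ✓ CMP  NZCV=1010
1: ✓ MOVLE  r2←0x22
2: · SUBGT
3: ✓ MOVMI  r4←0x73
4: ✓ CMP  NZCV=1001
5: · MOVLT
6: ✓ SUBLS  r0←0x4a
7: ✓ ADDGT  r0←0x32
8: ✓ CMP  NZCV=1000
9: · ADDGE
10: ✓ MOVLS  r2←0x1f
11: ✓ ADDVC  r1←0x75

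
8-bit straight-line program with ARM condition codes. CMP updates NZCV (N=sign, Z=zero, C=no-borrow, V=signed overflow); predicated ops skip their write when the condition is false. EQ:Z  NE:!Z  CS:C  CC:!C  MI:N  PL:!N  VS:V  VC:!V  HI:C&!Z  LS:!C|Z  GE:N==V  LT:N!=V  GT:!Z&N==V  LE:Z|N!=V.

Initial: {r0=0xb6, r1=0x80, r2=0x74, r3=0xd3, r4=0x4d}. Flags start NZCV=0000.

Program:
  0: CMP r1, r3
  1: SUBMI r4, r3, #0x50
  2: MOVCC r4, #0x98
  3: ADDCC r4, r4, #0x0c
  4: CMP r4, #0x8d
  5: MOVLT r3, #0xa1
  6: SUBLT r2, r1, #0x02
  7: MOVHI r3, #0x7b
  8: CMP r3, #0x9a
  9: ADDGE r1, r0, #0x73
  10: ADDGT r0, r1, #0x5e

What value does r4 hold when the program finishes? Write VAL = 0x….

[0] flags=1000 → (cmp)
[1] flags=1000 MI?T → r4=0x83
[2] flags=1000 CC?T → r4=0x98
[3] flags=1000 CC?T → r4=0xa4
[4] flags=0010 → (cmp)
[5] flags=0010 LT?F → skip
[6] flags=0010 LT?F → skip
[7] flags=0010 HI?T → r3=0x7b
[8] flags=1001 → (cmp)
[9] flags=1001 GE?T → r1=0x29
[10] flags=1001 GT?T → r0=0x87

VAL = 0xa4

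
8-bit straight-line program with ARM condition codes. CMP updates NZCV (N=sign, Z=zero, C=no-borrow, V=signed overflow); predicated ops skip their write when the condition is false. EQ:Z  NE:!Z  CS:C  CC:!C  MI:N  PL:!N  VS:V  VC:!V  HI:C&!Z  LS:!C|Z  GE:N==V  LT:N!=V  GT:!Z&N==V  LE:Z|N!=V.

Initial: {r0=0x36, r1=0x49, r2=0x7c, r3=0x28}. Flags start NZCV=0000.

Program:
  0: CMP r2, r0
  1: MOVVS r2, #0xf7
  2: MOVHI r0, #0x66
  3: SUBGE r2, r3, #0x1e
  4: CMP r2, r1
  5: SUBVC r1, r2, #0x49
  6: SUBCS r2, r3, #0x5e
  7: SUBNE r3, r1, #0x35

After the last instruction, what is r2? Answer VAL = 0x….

VAL = 0x0a

[0] flags=0010 → (cmp)
[1] flags=0010 VS?F → skip
[2] flags=0010 HI?T → r0=0x66
[3] flags=0010 GE?T → r2=0x0a
[4] flags=1000 → (cmp)
[5] flags=1000 VC?T → r1=0xc1
[6] flags=1000 CS?F → skip
[7] flags=1000 NE?T → r3=0x8c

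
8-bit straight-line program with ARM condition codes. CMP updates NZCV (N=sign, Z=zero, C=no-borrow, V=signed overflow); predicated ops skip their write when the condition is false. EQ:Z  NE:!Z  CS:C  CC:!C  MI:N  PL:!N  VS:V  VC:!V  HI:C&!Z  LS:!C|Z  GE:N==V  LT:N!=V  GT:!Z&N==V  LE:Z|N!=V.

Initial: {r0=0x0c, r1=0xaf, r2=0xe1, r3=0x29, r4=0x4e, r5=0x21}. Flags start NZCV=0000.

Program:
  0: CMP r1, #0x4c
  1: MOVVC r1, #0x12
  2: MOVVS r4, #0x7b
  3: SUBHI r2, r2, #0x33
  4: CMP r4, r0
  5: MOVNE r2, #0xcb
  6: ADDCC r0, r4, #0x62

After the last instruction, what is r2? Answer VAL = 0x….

VAL = 0xcb

0: ✓ CMP  NZCV=0011
1: · MOVVC
2: ✓ MOVVS  r4←0x7b
3: ✓ SUBHI  r2←0xae
4: ✓ CMP  NZCV=0010
5: ✓ MOVNE  r2←0xcb
6: · ADDCC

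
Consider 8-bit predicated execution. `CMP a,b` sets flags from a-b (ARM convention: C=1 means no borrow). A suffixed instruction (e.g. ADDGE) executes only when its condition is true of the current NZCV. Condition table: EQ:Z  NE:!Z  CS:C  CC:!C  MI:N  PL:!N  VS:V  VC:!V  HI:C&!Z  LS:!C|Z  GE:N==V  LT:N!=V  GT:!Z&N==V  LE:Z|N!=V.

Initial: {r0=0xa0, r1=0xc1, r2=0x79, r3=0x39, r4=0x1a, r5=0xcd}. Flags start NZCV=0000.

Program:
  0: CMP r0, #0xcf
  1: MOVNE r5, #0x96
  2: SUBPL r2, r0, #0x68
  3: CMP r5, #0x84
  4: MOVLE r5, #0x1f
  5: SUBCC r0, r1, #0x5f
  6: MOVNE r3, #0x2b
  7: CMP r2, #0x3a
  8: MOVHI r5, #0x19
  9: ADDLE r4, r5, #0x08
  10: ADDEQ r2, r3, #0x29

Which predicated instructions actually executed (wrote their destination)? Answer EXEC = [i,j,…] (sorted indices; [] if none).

EXEC = [1,6,8]

0: ✓ CMP  NZCV=1000
1: ✓ MOVNE  r5←0x96
2: · SUBPL
3: ✓ CMP  NZCV=0010
4: · MOVLE
5: · SUBCC
6: ✓ MOVNE  r3←0x2b
7: ✓ CMP  NZCV=0010
8: ✓ MOVHI  r5←0x19
9: · ADDLE
10: · ADDEQ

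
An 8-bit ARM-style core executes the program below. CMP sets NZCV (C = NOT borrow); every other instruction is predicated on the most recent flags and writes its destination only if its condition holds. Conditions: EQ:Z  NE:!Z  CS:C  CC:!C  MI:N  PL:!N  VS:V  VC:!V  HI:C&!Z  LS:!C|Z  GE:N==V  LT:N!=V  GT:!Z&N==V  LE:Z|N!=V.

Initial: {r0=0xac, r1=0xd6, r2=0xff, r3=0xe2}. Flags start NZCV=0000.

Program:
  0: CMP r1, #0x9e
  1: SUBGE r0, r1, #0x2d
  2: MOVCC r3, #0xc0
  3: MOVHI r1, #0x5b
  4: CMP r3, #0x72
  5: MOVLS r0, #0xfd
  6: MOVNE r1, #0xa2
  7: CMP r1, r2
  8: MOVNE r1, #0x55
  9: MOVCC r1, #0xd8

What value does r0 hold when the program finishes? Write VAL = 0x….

VAL = 0xa9

0: ✓ CMP  NZCV=0010
1: ✓ SUBGE  r0←0xa9
2: · MOVCC
3: ✓ MOVHI  r1←0x5b
4: ✓ CMP  NZCV=0011
5: · MOVLS
6: ✓ MOVNE  r1←0xa2
7: ✓ CMP  NZCV=1000
8: ✓ MOVNE  r1←0x55
9: ✓ MOVCC  r1←0xd8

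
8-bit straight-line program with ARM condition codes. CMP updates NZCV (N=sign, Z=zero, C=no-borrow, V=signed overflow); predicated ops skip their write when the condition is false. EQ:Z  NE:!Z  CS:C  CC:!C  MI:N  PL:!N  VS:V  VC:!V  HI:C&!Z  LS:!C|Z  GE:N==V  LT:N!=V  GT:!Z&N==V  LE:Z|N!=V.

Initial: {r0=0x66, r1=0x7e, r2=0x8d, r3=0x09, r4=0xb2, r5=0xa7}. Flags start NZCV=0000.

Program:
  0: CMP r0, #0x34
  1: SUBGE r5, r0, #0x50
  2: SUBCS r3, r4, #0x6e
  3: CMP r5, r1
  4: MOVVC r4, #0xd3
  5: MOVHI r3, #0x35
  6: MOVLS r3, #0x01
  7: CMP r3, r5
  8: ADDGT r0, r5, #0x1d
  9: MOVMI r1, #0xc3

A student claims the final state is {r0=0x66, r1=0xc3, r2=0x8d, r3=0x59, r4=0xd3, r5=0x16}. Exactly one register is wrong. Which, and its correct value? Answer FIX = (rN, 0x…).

[0] flags=0010 → (cmp)
[1] flags=0010 GE?T → r5=0x16
[2] flags=0010 CS?T → r3=0x44
[3] flags=1000 → (cmp)
[4] flags=1000 VC?T → r4=0xd3
[5] flags=1000 HI?F → skip
[6] flags=1000 LS?T → r3=0x01
[7] flags=1000 → (cmp)
[8] flags=1000 GT?F → skip
[9] flags=1000 MI?T → r1=0xc3

FIX = (r3, 0x01)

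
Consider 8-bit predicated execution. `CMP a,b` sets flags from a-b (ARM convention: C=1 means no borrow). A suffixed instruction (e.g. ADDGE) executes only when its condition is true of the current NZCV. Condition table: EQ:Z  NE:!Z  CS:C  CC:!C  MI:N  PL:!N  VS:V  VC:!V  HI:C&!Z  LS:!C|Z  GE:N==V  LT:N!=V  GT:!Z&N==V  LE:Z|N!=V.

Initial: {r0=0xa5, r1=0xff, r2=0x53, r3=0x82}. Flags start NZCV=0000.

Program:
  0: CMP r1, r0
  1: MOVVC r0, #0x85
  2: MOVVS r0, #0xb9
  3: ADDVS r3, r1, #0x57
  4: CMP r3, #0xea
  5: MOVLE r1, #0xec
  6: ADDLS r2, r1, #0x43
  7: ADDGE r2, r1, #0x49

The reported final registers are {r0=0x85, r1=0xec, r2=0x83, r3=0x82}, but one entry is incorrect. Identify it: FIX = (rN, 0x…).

FIX = (r2, 0x2f)

[0] flags=0010 → (cmp)
[1] flags=0010 VC?T → r0=0x85
[2] flags=0010 VS?F → skip
[3] flags=0010 VS?F → skip
[4] flags=1000 → (cmp)
[5] flags=1000 LE?T → r1=0xec
[6] flags=1000 LS?T → r2=0x2f
[7] flags=1000 GE?F → skip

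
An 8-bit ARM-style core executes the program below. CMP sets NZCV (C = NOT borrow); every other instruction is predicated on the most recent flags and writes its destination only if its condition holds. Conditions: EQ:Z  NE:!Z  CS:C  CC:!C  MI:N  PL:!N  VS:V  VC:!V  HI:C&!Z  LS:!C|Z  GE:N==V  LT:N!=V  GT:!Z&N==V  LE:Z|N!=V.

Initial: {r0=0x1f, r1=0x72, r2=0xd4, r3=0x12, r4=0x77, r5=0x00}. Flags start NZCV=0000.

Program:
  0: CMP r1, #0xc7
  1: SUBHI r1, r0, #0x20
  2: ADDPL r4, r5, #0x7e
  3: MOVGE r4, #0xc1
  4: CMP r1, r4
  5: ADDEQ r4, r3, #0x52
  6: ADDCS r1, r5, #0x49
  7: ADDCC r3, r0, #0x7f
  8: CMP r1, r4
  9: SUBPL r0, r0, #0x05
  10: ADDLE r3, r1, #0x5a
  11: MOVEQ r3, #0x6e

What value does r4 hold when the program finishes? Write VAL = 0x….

[0] flags=1001 → (cmp)
[1] flags=1001 HI?F → skip
[2] flags=1001 PL?F → skip
[3] flags=1001 GE?T → r4=0xc1
[4] flags=1001 → (cmp)
[5] flags=1001 EQ?F → skip
[6] flags=1001 CS?F → skip
[7] flags=1001 CC?T → r3=0x9e
[8] flags=1001 → (cmp)
[9] flags=1001 PL?F → skip
[10] flags=1001 LE?F → skip
[11] flags=1001 EQ?F → skip

VAL = 0xc1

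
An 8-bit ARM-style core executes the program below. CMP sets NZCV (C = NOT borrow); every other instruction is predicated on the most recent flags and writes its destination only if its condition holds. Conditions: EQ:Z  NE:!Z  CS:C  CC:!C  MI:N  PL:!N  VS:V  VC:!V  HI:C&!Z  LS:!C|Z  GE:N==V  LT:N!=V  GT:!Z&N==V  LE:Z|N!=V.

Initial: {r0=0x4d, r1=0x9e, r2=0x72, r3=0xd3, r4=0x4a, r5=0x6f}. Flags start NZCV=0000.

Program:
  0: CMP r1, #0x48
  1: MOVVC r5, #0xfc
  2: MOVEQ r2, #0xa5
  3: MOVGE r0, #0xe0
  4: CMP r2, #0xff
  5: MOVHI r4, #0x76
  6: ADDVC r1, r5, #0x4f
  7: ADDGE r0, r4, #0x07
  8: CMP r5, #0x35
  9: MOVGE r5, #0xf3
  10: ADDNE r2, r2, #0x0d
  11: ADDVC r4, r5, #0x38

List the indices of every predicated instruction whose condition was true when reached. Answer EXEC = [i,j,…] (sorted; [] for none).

0: ✓ CMP  NZCV=0011
1: · MOVVC
2: · MOVEQ
3: · MOVGE
4: ✓ CMP  NZCV=0000
5: · MOVHI
6: ✓ ADDVC  r1←0xbe
7: ✓ ADDGE  r0←0x51
8: ✓ CMP  NZCV=0010
9: ✓ MOVGE  r5←0xf3
10: ✓ ADDNE  r2←0x7f
11: ✓ ADDVC  r4←0x2b

EXEC = [6,7,9,10,11]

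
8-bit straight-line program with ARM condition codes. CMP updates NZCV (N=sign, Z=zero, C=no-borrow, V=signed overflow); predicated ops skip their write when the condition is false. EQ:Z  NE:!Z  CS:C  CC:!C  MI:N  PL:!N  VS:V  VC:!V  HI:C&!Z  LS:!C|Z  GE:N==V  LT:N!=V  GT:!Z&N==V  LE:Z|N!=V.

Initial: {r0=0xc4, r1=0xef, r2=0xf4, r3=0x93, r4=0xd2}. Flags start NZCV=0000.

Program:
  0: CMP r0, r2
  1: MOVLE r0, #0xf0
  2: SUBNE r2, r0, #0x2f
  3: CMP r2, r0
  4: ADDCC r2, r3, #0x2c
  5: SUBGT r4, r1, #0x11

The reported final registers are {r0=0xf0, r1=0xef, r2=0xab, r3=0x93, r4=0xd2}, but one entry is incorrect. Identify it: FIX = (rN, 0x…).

[0] flags=1000 → (cmp)
[1] flags=1000 LE?T → r0=0xf0
[2] flags=1000 NE?T → r2=0xc1
[3] flags=1000 → (cmp)
[4] flags=1000 CC?T → r2=0xbf
[5] flags=1000 GT?F → skip

FIX = (r2, 0xbf)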